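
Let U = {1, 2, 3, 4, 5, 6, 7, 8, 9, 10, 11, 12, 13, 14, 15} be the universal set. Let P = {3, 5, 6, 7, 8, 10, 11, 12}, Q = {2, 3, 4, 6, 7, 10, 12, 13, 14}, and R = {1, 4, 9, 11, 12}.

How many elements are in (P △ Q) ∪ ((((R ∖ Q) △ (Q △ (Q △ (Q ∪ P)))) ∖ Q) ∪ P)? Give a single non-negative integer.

14

P △ Q = {2, 4, 5, 8, 11, 13, 14}
R ∖ Q = {1, 9, 11}
Q ∪ P = {2, 3, 4, 5, 6, 7, 8, 10, 11, 12, 13, 14}
Q △ (Q ∪ P) = {5, 8, 11}
Q △ (Q △ (Q ∪ P)) = {2, 3, 4, 5, 6, 7, 8, 10, 11, 12, 13, 14}
(R ∖ Q) △ (Q △ (Q △ (Q ∪ P))) = {1, 2, 3, 4, 5, 6, 7, 8, 9, 10, 12, 13, 14}
((R ∖ Q) △ (Q △ (Q △ (Q ∪ P)))) ∖ Q = {1, 5, 8, 9}
(((R ∖ Q) △ (Q △ (Q △ (Q ∪ P)))) ∖ Q) ∪ P = {1, 3, 5, 6, 7, 8, 9, 10, 11, 12}
(P △ Q) ∪ ((((R ∖ Q) △ (Q △ (Q △ (Q ∪ P)))) ∖ Q) ∪ P) = {1, 2, 3, 4, 5, 6, 7, 8, 9, 10, 11, 12, 13, 14}
|(P △ Q) ∪ ((((R ∖ Q) △ (Q △ (Q △ (Q ∪ P)))) ∖ Q) ∪ P)| = 14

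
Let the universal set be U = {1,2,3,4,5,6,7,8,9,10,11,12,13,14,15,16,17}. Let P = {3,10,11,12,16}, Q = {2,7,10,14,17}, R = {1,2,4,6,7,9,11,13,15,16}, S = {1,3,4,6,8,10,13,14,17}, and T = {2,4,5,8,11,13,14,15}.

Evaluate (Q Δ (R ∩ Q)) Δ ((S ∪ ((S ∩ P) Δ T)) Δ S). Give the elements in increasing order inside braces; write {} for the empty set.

R ∩ Q = {2,7}
Q Δ (R ∩ Q) = {10,14,17}
S ∩ P = {3,10}
(S ∩ P) Δ T = {2,3,4,5,8,10,11,13,14,15}
S ∪ ((S ∩ P) Δ T) = {1,2,3,4,5,6,8,10,11,13,14,15,17}
(S ∪ ((S ∩ P) Δ T)) Δ S = {2,5,11,15}
(Q Δ (R ∩ Q)) Δ ((S ∪ ((S ∩ P) Δ T)) Δ S) = {2,5,10,11,14,15,17}

{2,5,10,11,14,15,17}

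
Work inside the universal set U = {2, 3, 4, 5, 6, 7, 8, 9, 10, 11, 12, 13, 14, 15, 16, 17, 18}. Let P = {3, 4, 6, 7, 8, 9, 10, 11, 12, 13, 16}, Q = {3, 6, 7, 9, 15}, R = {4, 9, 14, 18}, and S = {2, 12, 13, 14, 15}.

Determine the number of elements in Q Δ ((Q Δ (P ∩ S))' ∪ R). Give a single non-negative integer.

P ∩ S = {12, 13}
Q Δ (P ∩ S) = {3, 6, 7, 9, 12, 13, 15}
(Q Δ (P ∩ S))' = {2, 4, 5, 8, 10, 11, 14, 16, 17, 18}
(Q Δ (P ∩ S))' ∪ R = {2, 4, 5, 8, 9, 10, 11, 14, 16, 17, 18}
Q Δ ((Q Δ (P ∩ S))' ∪ R) = {2, 3, 4, 5, 6, 7, 8, 10, 11, 14, 15, 16, 17, 18}
|Q Δ ((Q Δ (P ∩ S))' ∪ R)| = 14

14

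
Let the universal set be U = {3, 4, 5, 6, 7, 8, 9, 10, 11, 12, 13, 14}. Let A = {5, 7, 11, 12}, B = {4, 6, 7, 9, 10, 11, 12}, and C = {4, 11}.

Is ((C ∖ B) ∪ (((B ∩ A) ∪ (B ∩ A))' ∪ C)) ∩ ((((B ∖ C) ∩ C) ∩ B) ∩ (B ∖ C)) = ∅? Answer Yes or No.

C ∖ B = {}
B ∩ A = {7, 11, 12}
(B ∩ A) ∪ (B ∩ A) = {7, 11, 12}
((B ∩ A) ∪ (B ∩ A))' = {3, 4, 5, 6, 8, 9, 10, 13, 14}
((B ∩ A) ∪ (B ∩ A))' ∪ C = {3, 4, 5, 6, 8, 9, 10, 11, 13, 14}
(C ∖ B) ∪ (((B ∩ A) ∪ (B ∩ A))' ∪ C) = {3, 4, 5, 6, 8, 9, 10, 11, 13, 14}
B ∖ C = {6, 7, 9, 10, 12}
(B ∖ C) ∩ C = {}
((B ∖ C) ∩ C) ∩ B = {}
(((B ∖ C) ∩ C) ∩ B) ∩ (B ∖ C) = {}
{3, 4, 5, 6, 8, 9, 10, 11, 13, 14} and {} share no elements.

Yes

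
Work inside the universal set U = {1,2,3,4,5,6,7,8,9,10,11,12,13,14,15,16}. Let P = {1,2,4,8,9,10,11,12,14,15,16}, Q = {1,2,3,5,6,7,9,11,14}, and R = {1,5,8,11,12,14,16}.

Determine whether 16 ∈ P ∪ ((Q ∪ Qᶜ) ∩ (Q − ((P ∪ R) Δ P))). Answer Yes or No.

16 ∉ Q, so 16 ∈ Qᶜ
16 ∉ Q and 16 ∈ Qᶜ, so 16 ∈ Q ∪ Qᶜ
16 ∈ P and 16 ∈ R, so 16 ∈ P ∪ R
16 ∈ (P ∪ R) and 16 ∈ P, so 16 ∉ (P ∪ R) Δ P
16 ∉ Q and 16 ∉ ((P ∪ R) Δ P), so 16 ∉ Q − ((P ∪ R) Δ P)
16 ∈ (Q ∪ Qᶜ) and 16 ∉ (Q − ((P ∪ R) Δ P)), so 16 ∉ (Q ∪ Qᶜ) ∩ (Q − ((P ∪ R) Δ P))
16 ∈ P and 16 ∉ ((Q ∪ Qᶜ) ∩ (Q − ((P ∪ R) Δ P))), so 16 ∈ P ∪ ((Q ∪ Qᶜ) ∩ (Q − ((P ∪ R) Δ P)))

Yes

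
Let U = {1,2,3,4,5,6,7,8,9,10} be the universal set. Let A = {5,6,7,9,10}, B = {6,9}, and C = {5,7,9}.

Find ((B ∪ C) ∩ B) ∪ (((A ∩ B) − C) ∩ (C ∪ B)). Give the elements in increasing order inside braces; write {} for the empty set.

B ∪ C = {5,6,7,9}
(B ∪ C) ∩ B = {6,9}
A ∩ B = {6,9}
(A ∩ B) − C = {6}
C ∪ B = {5,6,7,9}
((A ∩ B) − C) ∩ (C ∪ B) = {6}
((B ∪ C) ∩ B) ∪ (((A ∩ B) − C) ∩ (C ∪ B)) = {6,9}

{6,9}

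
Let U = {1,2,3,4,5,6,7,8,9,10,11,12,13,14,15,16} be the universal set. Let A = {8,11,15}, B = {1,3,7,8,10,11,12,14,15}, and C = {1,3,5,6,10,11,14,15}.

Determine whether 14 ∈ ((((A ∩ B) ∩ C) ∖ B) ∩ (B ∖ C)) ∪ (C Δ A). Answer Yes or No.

14 ∉ A and 14 ∈ B, so 14 ∉ A ∩ B
14 ∉ (A ∩ B) and 14 ∈ C, so 14 ∉ (A ∩ B) ∩ C
14 ∉ ((A ∩ B) ∩ C) and 14 ∈ B, so 14 ∉ ((A ∩ B) ∩ C) ∖ B
14 ∈ B and 14 ∈ C, so 14 ∉ B ∖ C
14 ∉ (((A ∩ B) ∩ C) ∖ B) and 14 ∉ (B ∖ C), so 14 ∉ (((A ∩ B) ∩ C) ∖ B) ∩ (B ∖ C)
14 ∈ C and 14 ∉ A, so 14 ∈ C Δ A
14 ∉ ((((A ∩ B) ∩ C) ∖ B) ∩ (B ∖ C)) and 14 ∈ (C Δ A), so 14 ∈ ((((A ∩ B) ∩ C) ∖ B) ∩ (B ∖ C)) ∪ (C Δ A)

Yes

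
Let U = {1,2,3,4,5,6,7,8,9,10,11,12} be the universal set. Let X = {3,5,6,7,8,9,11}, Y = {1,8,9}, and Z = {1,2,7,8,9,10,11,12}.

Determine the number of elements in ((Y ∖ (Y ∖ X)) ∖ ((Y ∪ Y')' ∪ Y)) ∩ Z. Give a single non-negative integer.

Y ∖ X = {1}
Y ∖ (Y ∖ X) = {8,9}
Y' = {2,3,4,5,6,7,10,11,12}
Y ∪ Y' = {1,2,3,4,5,6,7,8,9,10,11,12}
(Y ∪ Y')' = {}
(Y ∪ Y')' ∪ Y = {1,8,9}
(Y ∖ (Y ∖ X)) ∖ ((Y ∪ Y')' ∪ Y) = {}
((Y ∖ (Y ∖ X)) ∖ ((Y ∪ Y')' ∪ Y)) ∩ Z = {}
|((Y ∖ (Y ∖ X)) ∖ ((Y ∪ Y')' ∪ Y)) ∩ Z| = 0

0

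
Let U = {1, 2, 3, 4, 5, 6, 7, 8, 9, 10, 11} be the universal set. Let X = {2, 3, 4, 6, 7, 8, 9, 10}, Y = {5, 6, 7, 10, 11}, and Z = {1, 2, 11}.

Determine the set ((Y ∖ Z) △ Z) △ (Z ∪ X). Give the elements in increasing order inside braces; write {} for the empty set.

{3, 4, 5, 8, 9}

Y ∖ Z = {5, 6, 7, 10}
(Y ∖ Z) △ Z = {1, 2, 5, 6, 7, 10, 11}
Z ∪ X = {1, 2, 3, 4, 6, 7, 8, 9, 10, 11}
((Y ∖ Z) △ Z) △ (Z ∪ X) = {3, 4, 5, 8, 9}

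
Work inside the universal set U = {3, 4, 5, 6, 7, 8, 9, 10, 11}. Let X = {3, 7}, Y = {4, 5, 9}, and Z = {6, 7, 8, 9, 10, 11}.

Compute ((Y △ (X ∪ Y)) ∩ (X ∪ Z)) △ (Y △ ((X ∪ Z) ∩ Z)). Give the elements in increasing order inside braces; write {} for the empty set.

X ∪ Y = {3, 4, 5, 7, 9}
Y △ (X ∪ Y) = {3, 7}
X ∪ Z = {3, 6, 7, 8, 9, 10, 11}
(Y △ (X ∪ Y)) ∩ (X ∪ Z) = {3, 7}
(X ∪ Z) ∩ Z = {6, 7, 8, 9, 10, 11}
Y △ ((X ∪ Z) ∩ Z) = {4, 5, 6, 7, 8, 10, 11}
((Y △ (X ∪ Y)) ∩ (X ∪ Z)) △ (Y △ ((X ∪ Z) ∩ Z)) = {3, 4, 5, 6, 8, 10, 11}

{3, 4, 5, 6, 8, 10, 11}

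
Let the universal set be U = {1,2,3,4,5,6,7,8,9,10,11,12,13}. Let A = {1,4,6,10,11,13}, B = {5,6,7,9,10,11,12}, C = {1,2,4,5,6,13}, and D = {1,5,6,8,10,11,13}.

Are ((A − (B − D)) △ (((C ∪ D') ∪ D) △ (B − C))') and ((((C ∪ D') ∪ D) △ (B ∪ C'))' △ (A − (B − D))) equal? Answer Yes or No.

B − D = {7,9,12}
A − (B − D) = {1,4,6,10,11,13}
D' = {2,3,4,7,9,12}
C ∪ D' = {1,2,3,4,5,6,7,9,12,13}
(C ∪ D') ∪ D = {1,2,3,4,5,6,7,8,9,10,11,12,13}
B − C = {7,9,10,11,12}
((C ∪ D') ∪ D) △ (B − C) = {1,2,3,4,5,6,8,13}
(((C ∪ D') ∪ D) △ (B − C))' = {7,9,10,11,12}
(A − (B − D)) △ (((C ∪ D') ∪ D) △ (B − C))' = {1,4,6,7,9,12,13}
C' = {3,7,8,9,10,11,12}
B ∪ C' = {3,5,6,7,8,9,10,11,12}
((C ∪ D') ∪ D) △ (B ∪ C') = {1,2,4,13}
(((C ∪ D') ∪ D) △ (B ∪ C'))' = {3,5,6,7,8,9,10,11,12}
(((C ∪ D') ∪ D) △ (B ∪ C'))' △ (A − (B − D)) = {1,3,4,5,7,8,9,12,13}
3 ∈ (((C ∪ D') ∪ D) △ (B ∪ C'))' △ (A − (B − D)) but 3 ∉ (A − (B − D)) △ (((C ∪ D') ∪ D) △ (B − C))', so they differ.

No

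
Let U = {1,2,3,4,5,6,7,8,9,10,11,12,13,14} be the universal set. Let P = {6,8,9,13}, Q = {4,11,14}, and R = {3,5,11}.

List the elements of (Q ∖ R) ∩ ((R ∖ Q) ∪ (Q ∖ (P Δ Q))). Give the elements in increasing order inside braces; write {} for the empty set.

Q ∖ R = {4,14}
R ∖ Q = {3,5}
P Δ Q = {4,6,8,9,11,13,14}
Q ∖ (P Δ Q) = {}
(R ∖ Q) ∪ (Q ∖ (P Δ Q)) = {3,5}
(Q ∖ R) ∩ ((R ∖ Q) ∪ (Q ∖ (P Δ Q))) = {}

{}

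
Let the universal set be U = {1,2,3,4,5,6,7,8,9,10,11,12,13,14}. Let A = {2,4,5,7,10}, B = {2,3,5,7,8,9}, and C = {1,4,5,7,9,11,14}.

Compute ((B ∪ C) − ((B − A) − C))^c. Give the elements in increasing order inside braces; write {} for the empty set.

B ∪ C = {1,2,3,4,5,7,8,9,11,14}
B − A = {3,8,9}
(B − A) − C = {3,8}
(B ∪ C) − ((B − A) − C) = {1,2,4,5,7,9,11,14}
((B ∪ C) − ((B − A) − C))^c = {3,6,8,10,12,13}

{3,6,8,10,12,13}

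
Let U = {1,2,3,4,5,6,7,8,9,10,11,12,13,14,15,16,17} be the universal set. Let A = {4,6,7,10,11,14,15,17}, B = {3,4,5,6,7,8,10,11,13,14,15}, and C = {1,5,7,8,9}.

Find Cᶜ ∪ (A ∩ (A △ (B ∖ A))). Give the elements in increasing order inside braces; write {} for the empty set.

Cᶜ = {2,3,4,6,10,11,12,13,14,15,16,17}
B ∖ A = {3,5,8,13}
A △ (B ∖ A) = {3,4,5,6,7,8,10,11,13,14,15,17}
A ∩ (A △ (B ∖ A)) = {4,6,7,10,11,14,15,17}
Cᶜ ∪ (A ∩ (A △ (B ∖ A))) = {2,3,4,6,7,10,11,12,13,14,15,16,17}

{2,3,4,6,7,10,11,12,13,14,15,16,17}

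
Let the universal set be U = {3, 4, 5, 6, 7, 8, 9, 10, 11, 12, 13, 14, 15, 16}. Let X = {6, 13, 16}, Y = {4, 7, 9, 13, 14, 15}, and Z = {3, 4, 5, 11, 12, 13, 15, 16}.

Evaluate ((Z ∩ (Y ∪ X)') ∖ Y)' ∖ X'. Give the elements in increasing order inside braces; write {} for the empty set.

Y ∪ X = {4, 6, 7, 9, 13, 14, 15, 16}
(Y ∪ X)' = {3, 5, 8, 10, 11, 12}
Z ∩ (Y ∪ X)' = {3, 5, 11, 12}
(Z ∩ (Y ∪ X)') ∖ Y = {3, 5, 11, 12}
((Z ∩ (Y ∪ X)') ∖ Y)' = {4, 6, 7, 8, 9, 10, 13, 14, 15, 16}
X' = {3, 4, 5, 7, 8, 9, 10, 11, 12, 14, 15}
((Z ∩ (Y ∪ X)') ∖ Y)' ∖ X' = {6, 13, 16}

{6, 13, 16}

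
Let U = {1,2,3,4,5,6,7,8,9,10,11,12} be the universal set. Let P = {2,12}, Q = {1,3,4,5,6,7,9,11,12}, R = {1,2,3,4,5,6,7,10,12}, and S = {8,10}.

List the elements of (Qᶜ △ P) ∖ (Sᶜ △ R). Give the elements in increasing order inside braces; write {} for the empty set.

{8,12}

Qᶜ = {2,8,10}
Qᶜ △ P = {8,10,12}
Sᶜ = {1,2,3,4,5,6,7,9,11,12}
Sᶜ △ R = {9,10,11}
(Qᶜ △ P) ∖ (Sᶜ △ R) = {8,12}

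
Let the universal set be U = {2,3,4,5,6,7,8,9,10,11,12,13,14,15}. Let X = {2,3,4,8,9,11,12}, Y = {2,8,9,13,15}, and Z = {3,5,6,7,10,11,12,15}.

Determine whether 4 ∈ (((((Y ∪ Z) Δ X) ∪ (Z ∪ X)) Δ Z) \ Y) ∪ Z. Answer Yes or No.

4 ∉ Y and 4 ∉ Z, so 4 ∉ Y ∪ Z
4 ∉ (Y ∪ Z) and 4 ∈ X, so 4 ∈ (Y ∪ Z) Δ X
4 ∉ Z and 4 ∈ X, so 4 ∈ Z ∪ X
4 ∈ ((Y ∪ Z) Δ X) and 4 ∈ (Z ∪ X), so 4 ∈ ((Y ∪ Z) Δ X) ∪ (Z ∪ X)
4 ∈ (((Y ∪ Z) Δ X) ∪ (Z ∪ X)) and 4 ∉ Z, so 4 ∈ (((Y ∪ Z) Δ X) ∪ (Z ∪ X)) Δ Z
4 ∈ ((((Y ∪ Z) Δ X) ∪ (Z ∪ X)) Δ Z) and 4 ∉ Y, so 4 ∈ ((((Y ∪ Z) Δ X) ∪ (Z ∪ X)) Δ Z) \ Y
4 ∈ (((((Y ∪ Z) Δ X) ∪ (Z ∪ X)) Δ Z) \ Y) and 4 ∉ Z, so 4 ∈ (((((Y ∪ Z) Δ X) ∪ (Z ∪ X)) Δ Z) \ Y) ∪ Z

Yes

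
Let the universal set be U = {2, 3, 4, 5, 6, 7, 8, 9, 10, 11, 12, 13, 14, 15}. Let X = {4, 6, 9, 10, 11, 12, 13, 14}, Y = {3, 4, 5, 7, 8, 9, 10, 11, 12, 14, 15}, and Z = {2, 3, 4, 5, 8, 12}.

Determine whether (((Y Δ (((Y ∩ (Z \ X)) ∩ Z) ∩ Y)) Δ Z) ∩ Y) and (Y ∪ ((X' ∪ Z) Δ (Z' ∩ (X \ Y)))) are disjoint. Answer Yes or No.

No

Z \ X = {2, 3, 5, 8}
Y ∩ (Z \ X) = {3, 5, 8}
(Y ∩ (Z \ X)) ∩ Z = {3, 5, 8}
((Y ∩ (Z \ X)) ∩ Z) ∩ Y = {3, 5, 8}
Y Δ (((Y ∩ (Z \ X)) ∩ Z) ∩ Y) = {4, 7, 9, 10, 11, 12, 14, 15}
(Y Δ (((Y ∩ (Z \ X)) ∩ Z) ∩ Y)) Δ Z = {2, 3, 5, 7, 8, 9, 10, 11, 14, 15}
((Y Δ (((Y ∩ (Z \ X)) ∩ Z) ∩ Y)) Δ Z) ∩ Y = {3, 5, 7, 8, 9, 10, 11, 14, 15}
X' = {2, 3, 5, 7, 8, 15}
X' ∪ Z = {2, 3, 4, 5, 7, 8, 12, 15}
Z' = {6, 7, 9, 10, 11, 13, 14, 15}
X \ Y = {6, 13}
Z' ∩ (X \ Y) = {6, 13}
(X' ∪ Z) Δ (Z' ∩ (X \ Y)) = {2, 3, 4, 5, 6, 7, 8, 12, 13, 15}
Y ∪ ((X' ∪ Z) Δ (Z' ∩ (X \ Y))) = {2, 3, 4, 5, 6, 7, 8, 9, 10, 11, 12, 13, 14, 15}
3 lies in both, so they are not disjoint.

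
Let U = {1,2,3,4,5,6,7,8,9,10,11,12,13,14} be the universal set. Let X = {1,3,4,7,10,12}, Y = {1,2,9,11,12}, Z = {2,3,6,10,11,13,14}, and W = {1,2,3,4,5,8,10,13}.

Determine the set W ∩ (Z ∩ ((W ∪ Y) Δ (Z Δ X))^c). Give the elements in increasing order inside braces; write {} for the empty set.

{2,13}

W ∪ Y = {1,2,3,4,5,8,9,10,11,12,13}
Z Δ X = {1,2,4,6,7,11,12,13,14}
(W ∪ Y) Δ (Z Δ X) = {3,5,6,7,8,9,10,14}
((W ∪ Y) Δ (Z Δ X))^c = {1,2,4,11,12,13}
Z ∩ ((W ∪ Y) Δ (Z Δ X))^c = {2,11,13}
W ∩ (Z ∩ ((W ∪ Y) Δ (Z Δ X))^c) = {2,13}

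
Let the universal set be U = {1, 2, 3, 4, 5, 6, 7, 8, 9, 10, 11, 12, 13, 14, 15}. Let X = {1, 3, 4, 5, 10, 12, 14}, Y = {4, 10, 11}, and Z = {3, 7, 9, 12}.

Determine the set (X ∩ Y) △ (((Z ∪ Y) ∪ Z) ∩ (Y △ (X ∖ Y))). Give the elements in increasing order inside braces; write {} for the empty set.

X ∩ Y = {4, 10}
Z ∪ Y = {3, 4, 7, 9, 10, 11, 12}
(Z ∪ Y) ∪ Z = {3, 4, 7, 9, 10, 11, 12}
X ∖ Y = {1, 3, 5, 12, 14}
Y △ (X ∖ Y) = {1, 3, 4, 5, 10, 11, 12, 14}
((Z ∪ Y) ∪ Z) ∩ (Y △ (X ∖ Y)) = {3, 4, 10, 11, 12}
(X ∩ Y) △ (((Z ∪ Y) ∪ Z) ∩ (Y △ (X ∖ Y))) = {3, 11, 12}

{3, 11, 12}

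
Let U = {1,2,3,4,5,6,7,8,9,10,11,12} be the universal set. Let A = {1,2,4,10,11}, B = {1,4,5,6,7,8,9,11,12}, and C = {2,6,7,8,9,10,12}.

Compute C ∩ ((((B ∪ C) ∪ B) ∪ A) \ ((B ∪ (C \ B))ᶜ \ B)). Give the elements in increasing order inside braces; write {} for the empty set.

{2,6,7,8,9,10,12}

B ∪ C = {1,2,4,5,6,7,8,9,10,11,12}
(B ∪ C) ∪ B = {1,2,4,5,6,7,8,9,10,11,12}
((B ∪ C) ∪ B) ∪ A = {1,2,4,5,6,7,8,9,10,11,12}
C \ B = {2,10}
B ∪ (C \ B) = {1,2,4,5,6,7,8,9,10,11,12}
(B ∪ (C \ B))ᶜ = {3}
(B ∪ (C \ B))ᶜ \ B = {3}
(((B ∪ C) ∪ B) ∪ A) \ ((B ∪ (C \ B))ᶜ \ B) = {1,2,4,5,6,7,8,9,10,11,12}
C ∩ ((((B ∪ C) ∪ B) ∪ A) \ ((B ∪ (C \ B))ᶜ \ B)) = {2,6,7,8,9,10,12}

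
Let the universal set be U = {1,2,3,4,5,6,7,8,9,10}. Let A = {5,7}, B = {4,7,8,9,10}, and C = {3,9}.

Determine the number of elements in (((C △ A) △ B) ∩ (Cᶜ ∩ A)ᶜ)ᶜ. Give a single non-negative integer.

C △ A = {3,5,7,9}
(C △ A) △ B = {3,4,5,8,10}
Cᶜ = {1,2,4,5,6,7,8,10}
Cᶜ ∩ A = {5,7}
(Cᶜ ∩ A)ᶜ = {1,2,3,4,6,8,9,10}
((C △ A) △ B) ∩ (Cᶜ ∩ A)ᶜ = {3,4,8,10}
(((C △ A) △ B) ∩ (Cᶜ ∩ A)ᶜ)ᶜ = {1,2,5,6,7,9}
|(((C △ A) △ B) ∩ (Cᶜ ∩ A)ᶜ)ᶜ| = 6

6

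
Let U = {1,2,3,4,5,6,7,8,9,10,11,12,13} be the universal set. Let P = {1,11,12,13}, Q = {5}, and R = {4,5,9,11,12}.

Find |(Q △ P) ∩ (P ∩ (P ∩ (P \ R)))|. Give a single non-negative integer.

Q △ P = {1,5,11,12,13}
P \ R = {1,13}
P ∩ (P \ R) = {1,13}
P ∩ (P ∩ (P \ R)) = {1,13}
(Q △ P) ∩ (P ∩ (P ∩ (P \ R))) = {1,13}
|(Q △ P) ∩ (P ∩ (P ∩ (P \ R)))| = 2

2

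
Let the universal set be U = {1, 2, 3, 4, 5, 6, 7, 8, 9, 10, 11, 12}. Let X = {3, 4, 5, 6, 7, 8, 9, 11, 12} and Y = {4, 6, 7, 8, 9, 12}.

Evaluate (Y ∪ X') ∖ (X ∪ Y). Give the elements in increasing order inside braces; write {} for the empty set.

{1, 2, 10}

X' = {1, 2, 10}
Y ∪ X' = {1, 2, 4, 6, 7, 8, 9, 10, 12}
X ∪ Y = {3, 4, 5, 6, 7, 8, 9, 11, 12}
(Y ∪ X') ∖ (X ∪ Y) = {1, 2, 10}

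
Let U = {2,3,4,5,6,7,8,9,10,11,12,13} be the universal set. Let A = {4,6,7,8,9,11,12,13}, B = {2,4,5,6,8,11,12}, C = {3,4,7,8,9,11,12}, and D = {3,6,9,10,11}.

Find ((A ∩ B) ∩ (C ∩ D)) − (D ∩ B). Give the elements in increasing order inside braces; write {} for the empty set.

{}

A ∩ B = {4,6,8,11,12}
C ∩ D = {3,9,11}
(A ∩ B) ∩ (C ∩ D) = {11}
D ∩ B = {6,11}
((A ∩ B) ∩ (C ∩ D)) − (D ∩ B) = {}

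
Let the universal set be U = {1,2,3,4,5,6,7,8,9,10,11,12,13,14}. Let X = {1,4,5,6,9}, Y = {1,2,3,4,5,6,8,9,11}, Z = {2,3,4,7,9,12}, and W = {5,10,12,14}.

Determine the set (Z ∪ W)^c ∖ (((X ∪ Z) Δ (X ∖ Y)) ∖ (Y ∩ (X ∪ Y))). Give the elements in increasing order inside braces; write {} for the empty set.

{1,6,8,11,13}

Z ∪ W = {2,3,4,5,7,9,10,12,14}
(Z ∪ W)^c = {1,6,8,11,13}
X ∪ Z = {1,2,3,4,5,6,7,9,12}
X ∖ Y = {}
(X ∪ Z) Δ (X ∖ Y) = {1,2,3,4,5,6,7,9,12}
X ∪ Y = {1,2,3,4,5,6,8,9,11}
Y ∩ (X ∪ Y) = {1,2,3,4,5,6,8,9,11}
((X ∪ Z) Δ (X ∖ Y)) ∖ (Y ∩ (X ∪ Y)) = {7,12}
(Z ∪ W)^c ∖ (((X ∪ Z) Δ (X ∖ Y)) ∖ (Y ∩ (X ∪ Y))) = {1,6,8,11,13}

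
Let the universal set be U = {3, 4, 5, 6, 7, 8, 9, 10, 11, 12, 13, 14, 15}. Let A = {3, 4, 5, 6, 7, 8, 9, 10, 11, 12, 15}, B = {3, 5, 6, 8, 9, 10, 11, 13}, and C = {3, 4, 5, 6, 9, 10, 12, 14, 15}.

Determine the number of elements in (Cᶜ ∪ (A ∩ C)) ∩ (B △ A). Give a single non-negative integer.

5

Cᶜ = {7, 8, 11, 13}
A ∩ C = {3, 4, 5, 6, 9, 10, 12, 15}
Cᶜ ∪ (A ∩ C) = {3, 4, 5, 6, 7, 8, 9, 10, 11, 12, 13, 15}
B △ A = {4, 7, 12, 13, 15}
(Cᶜ ∪ (A ∩ C)) ∩ (B △ A) = {4, 7, 12, 13, 15}
|(Cᶜ ∪ (A ∩ C)) ∩ (B △ A)| = 5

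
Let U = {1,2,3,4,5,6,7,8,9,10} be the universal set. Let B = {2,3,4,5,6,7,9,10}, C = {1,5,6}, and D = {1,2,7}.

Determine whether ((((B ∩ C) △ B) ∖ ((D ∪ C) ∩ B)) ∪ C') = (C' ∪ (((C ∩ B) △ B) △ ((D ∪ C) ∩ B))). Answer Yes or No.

No

B ∩ C = {5,6}
(B ∩ C) △ B = {2,3,4,7,9,10}
D ∪ C = {1,2,5,6,7}
(D ∪ C) ∩ B = {2,5,6,7}
((B ∩ C) △ B) ∖ ((D ∪ C) ∩ B) = {3,4,9,10}
C' = {2,3,4,7,8,9,10}
(((B ∩ C) △ B) ∖ ((D ∪ C) ∩ B)) ∪ C' = {2,3,4,7,8,9,10}
C ∩ B = {5,6}
(C ∩ B) △ B = {2,3,4,7,9,10}
((C ∩ B) △ B) △ ((D ∪ C) ∩ B) = {3,4,5,6,9,10}
C' ∪ (((C ∩ B) △ B) △ ((D ∪ C) ∩ B)) = {2,3,4,5,6,7,8,9,10}
5 ∈ C' ∪ (((C ∩ B) △ B) △ ((D ∪ C) ∩ B)) but 5 ∉ (((B ∩ C) △ B) ∖ ((D ∪ C) ∩ B)) ∪ C', so they differ.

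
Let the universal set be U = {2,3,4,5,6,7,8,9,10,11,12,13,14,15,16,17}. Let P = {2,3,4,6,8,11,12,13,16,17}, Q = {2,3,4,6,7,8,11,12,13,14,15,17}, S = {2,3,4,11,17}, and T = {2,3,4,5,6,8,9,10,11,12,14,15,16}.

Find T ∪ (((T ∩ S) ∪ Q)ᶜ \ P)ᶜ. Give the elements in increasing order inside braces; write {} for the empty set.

T ∩ S = {2,3,4,11}
(T ∩ S) ∪ Q = {2,3,4,6,7,8,11,12,13,14,15,17}
((T ∩ S) ∪ Q)ᶜ = {5,9,10,16}
((T ∩ S) ∪ Q)ᶜ \ P = {5,9,10}
(((T ∩ S) ∪ Q)ᶜ \ P)ᶜ = {2,3,4,6,7,8,11,12,13,14,15,16,17}
T ∪ (((T ∩ S) ∪ Q)ᶜ \ P)ᶜ = {2,3,4,5,6,7,8,9,10,11,12,13,14,15,16,17}

{2,3,4,5,6,7,8,9,10,11,12,13,14,15,16,17}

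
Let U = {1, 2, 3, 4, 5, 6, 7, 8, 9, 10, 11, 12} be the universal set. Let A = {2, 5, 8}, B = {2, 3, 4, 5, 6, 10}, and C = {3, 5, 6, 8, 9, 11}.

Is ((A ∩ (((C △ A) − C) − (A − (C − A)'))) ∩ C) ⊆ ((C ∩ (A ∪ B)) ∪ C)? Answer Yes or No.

C △ A = {2, 3, 6, 9, 11}
(C △ A) − C = {2}
C − A = {3, 6, 9, 11}
(C − A)' = {1, 2, 4, 5, 7, 8, 10, 12}
A − (C − A)' = {}
((C △ A) − C) − (A − (C − A)') = {2}
A ∩ (((C △ A) − C) − (A − (C − A)')) = {2}
(A ∩ (((C △ A) − C) − (A − (C − A)'))) ∩ C = {}
A ∪ B = {2, 3, 4, 5, 6, 8, 10}
C ∩ (A ∪ B) = {3, 5, 6, 8}
(C ∩ (A ∪ B)) ∪ C = {3, 5, 6, 8, 9, 11}
Every element of {} is in {3, 5, 6, 8, 9, 11}, so (A ∩ (((C △ A) − C) − (A − (C − A)'))) ∩ C ⊆ (C ∩ (A ∪ B)) ∪ C.

Yes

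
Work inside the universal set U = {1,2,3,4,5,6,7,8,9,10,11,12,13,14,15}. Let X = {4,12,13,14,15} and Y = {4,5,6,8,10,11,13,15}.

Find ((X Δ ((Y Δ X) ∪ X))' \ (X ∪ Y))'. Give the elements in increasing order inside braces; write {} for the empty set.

Y Δ X = {5,6,8,10,11,12,14}
(Y Δ X) ∪ X = {4,5,6,8,10,11,12,13,14,15}
X Δ ((Y Δ X) ∪ X) = {5,6,8,10,11}
(X Δ ((Y Δ X) ∪ X))' = {1,2,3,4,7,9,12,13,14,15}
X ∪ Y = {4,5,6,8,10,11,12,13,14,15}
(X Δ ((Y Δ X) ∪ X))' \ (X ∪ Y) = {1,2,3,7,9}
((X Δ ((Y Δ X) ∪ X))' \ (X ∪ Y))' = {4,5,6,8,10,11,12,13,14,15}

{4,5,6,8,10,11,12,13,14,15}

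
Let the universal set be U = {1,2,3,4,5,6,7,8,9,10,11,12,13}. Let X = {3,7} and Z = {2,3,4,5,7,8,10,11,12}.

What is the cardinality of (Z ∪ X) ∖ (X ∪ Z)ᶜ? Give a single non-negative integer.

9

Z ∪ X = {2,3,4,5,7,8,10,11,12}
X ∪ Z = {2,3,4,5,7,8,10,11,12}
(X ∪ Z)ᶜ = {1,6,9,13}
(Z ∪ X) ∖ (X ∪ Z)ᶜ = {2,3,4,5,7,8,10,11,12}
|(Z ∪ X) ∖ (X ∪ Z)ᶜ| = 9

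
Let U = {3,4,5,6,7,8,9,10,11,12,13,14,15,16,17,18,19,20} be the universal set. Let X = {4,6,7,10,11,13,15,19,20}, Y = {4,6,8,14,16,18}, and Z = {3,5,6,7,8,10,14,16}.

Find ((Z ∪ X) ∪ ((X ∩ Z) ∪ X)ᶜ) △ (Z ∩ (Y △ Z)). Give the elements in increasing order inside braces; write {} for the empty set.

{4,6,8,9,11,12,13,14,15,16,17,18,19,20}

Z ∪ X = {3,4,5,6,7,8,10,11,13,14,15,16,19,20}
X ∩ Z = {6,7,10}
(X ∩ Z) ∪ X = {4,6,7,10,11,13,15,19,20}
((X ∩ Z) ∪ X)ᶜ = {3,5,8,9,12,14,16,17,18}
(Z ∪ X) ∪ ((X ∩ Z) ∪ X)ᶜ = {3,4,5,6,7,8,9,10,11,12,13,14,15,16,17,18,19,20}
Y △ Z = {3,4,5,7,10,18}
Z ∩ (Y △ Z) = {3,5,7,10}
((Z ∪ X) ∪ ((X ∩ Z) ∪ X)ᶜ) △ (Z ∩ (Y △ Z)) = {4,6,8,9,11,12,13,14,15,16,17,18,19,20}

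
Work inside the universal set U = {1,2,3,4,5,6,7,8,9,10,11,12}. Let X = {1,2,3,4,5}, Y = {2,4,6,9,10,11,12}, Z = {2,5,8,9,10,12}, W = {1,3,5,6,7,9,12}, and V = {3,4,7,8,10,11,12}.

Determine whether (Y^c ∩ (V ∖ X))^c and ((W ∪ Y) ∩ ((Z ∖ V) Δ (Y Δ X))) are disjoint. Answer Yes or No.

No

Y^c = {1,3,5,7,8}
V ∖ X = {7,8,10,11,12}
Y^c ∩ (V ∖ X) = {7,8}
(Y^c ∩ (V ∖ X))^c = {1,2,3,4,5,6,9,10,11,12}
W ∪ Y = {1,2,3,4,5,6,7,9,10,11,12}
Z ∖ V = {2,5,9}
Y Δ X = {1,3,5,6,9,10,11,12}
(Z ∖ V) Δ (Y Δ X) = {1,2,3,6,10,11,12}
(W ∪ Y) ∩ ((Z ∖ V) Δ (Y Δ X)) = {1,2,3,6,10,11,12}
1 lies in both, so they are not disjoint.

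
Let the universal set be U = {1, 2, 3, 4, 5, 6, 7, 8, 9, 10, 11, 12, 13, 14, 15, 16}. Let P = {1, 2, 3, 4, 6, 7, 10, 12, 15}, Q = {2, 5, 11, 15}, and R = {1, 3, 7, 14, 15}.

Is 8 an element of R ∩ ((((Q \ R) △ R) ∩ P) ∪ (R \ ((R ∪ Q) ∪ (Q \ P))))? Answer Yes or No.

8 ∉ Q and 8 ∉ R, so 8 ∉ Q \ R
8 ∉ (Q \ R) and 8 ∉ R, so 8 ∉ (Q \ R) △ R
8 ∉ ((Q \ R) △ R) and 8 ∉ P, so 8 ∉ ((Q \ R) △ R) ∩ P
8 ∉ R and 8 ∉ Q, so 8 ∉ R ∪ Q
8 ∉ Q and 8 ∉ P, so 8 ∉ Q \ P
8 ∉ (R ∪ Q) and 8 ∉ (Q \ P), so 8 ∉ (R ∪ Q) ∪ (Q \ P)
8 ∉ R and 8 ∉ ((R ∪ Q) ∪ (Q \ P)), so 8 ∉ R \ ((R ∪ Q) ∪ (Q \ P))
8 ∉ (((Q \ R) △ R) ∩ P) and 8 ∉ (R \ ((R ∪ Q) ∪ (Q \ P))), so 8 ∉ (((Q \ R) △ R) ∩ P) ∪ (R \ ((R ∪ Q) ∪ (Q \ P)))
8 ∉ R and 8 ∉ ((((Q \ R) △ R) ∩ P) ∪ (R \ ((R ∪ Q) ∪ (Q \ P)))), so 8 ∉ R ∩ ((((Q \ R) △ R) ∩ P) ∪ (R \ ((R ∪ Q) ∪ (Q \ P))))

No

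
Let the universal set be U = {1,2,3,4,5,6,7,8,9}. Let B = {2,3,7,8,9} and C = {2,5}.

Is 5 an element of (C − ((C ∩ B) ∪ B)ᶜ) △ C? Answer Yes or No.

5 ∈ C and 5 ∉ B, so 5 ∉ C ∩ B
5 ∉ (C ∩ B) and 5 ∉ B, so 5 ∉ (C ∩ B) ∪ B
5 ∈ ((C ∩ B) ∪ B)ᶜ since 5 ∉ ((C ∩ B) ∪ B)
5 ∈ C and 5 ∈ ((C ∩ B) ∪ B)ᶜ, so 5 ∉ C − ((C ∩ B) ∪ B)ᶜ
5 ∉ (C − ((C ∩ B) ∪ B)ᶜ) and 5 ∈ C, so 5 ∈ (C − ((C ∩ B) ∪ B)ᶜ) △ C

Yes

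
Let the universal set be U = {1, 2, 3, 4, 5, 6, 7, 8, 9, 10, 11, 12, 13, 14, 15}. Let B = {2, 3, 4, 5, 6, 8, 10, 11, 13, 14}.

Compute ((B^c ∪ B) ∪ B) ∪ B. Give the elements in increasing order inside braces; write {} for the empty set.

{1, 2, 3, 4, 5, 6, 7, 8, 9, 10, 11, 12, 13, 14, 15}

B^c = {1, 7, 9, 12, 15}
B^c ∪ B = {1, 2, 3, 4, 5, 6, 7, 8, 9, 10, 11, 12, 13, 14, 15}
(B^c ∪ B) ∪ B = {1, 2, 3, 4, 5, 6, 7, 8, 9, 10, 11, 12, 13, 14, 15}
((B^c ∪ B) ∪ B) ∪ B = {1, 2, 3, 4, 5, 6, 7, 8, 9, 10, 11, 12, 13, 14, 15}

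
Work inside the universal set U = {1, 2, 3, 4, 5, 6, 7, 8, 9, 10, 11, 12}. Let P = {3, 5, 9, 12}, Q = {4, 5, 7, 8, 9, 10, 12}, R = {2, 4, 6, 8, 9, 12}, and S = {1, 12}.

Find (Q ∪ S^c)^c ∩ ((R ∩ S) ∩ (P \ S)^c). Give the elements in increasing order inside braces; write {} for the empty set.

{}

S^c = {2, 3, 4, 5, 6, 7, 8, 9, 10, 11}
Q ∪ S^c = {2, 3, 4, 5, 6, 7, 8, 9, 10, 11, 12}
(Q ∪ S^c)^c = {1}
R ∩ S = {12}
P \ S = {3, 5, 9}
(P \ S)^c = {1, 2, 4, 6, 7, 8, 10, 11, 12}
(R ∩ S) ∩ (P \ S)^c = {12}
(Q ∪ S^c)^c ∩ ((R ∩ S) ∩ (P \ S)^c) = {}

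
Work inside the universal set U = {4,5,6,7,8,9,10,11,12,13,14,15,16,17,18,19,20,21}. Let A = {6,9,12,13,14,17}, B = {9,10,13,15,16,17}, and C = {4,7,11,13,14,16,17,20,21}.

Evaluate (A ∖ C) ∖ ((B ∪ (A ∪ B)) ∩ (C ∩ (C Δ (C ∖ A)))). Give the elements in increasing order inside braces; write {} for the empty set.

{6,9,12}

A ∖ C = {6,9,12}
A ∪ B = {6,9,10,12,13,14,15,16,17}
B ∪ (A ∪ B) = {6,9,10,12,13,14,15,16,17}
C ∖ A = {4,7,11,16,20,21}
C Δ (C ∖ A) = {13,14,17}
C ∩ (C Δ (C ∖ A)) = {13,14,17}
(B ∪ (A ∪ B)) ∩ (C ∩ (C Δ (C ∖ A))) = {13,14,17}
(A ∖ C) ∖ ((B ∪ (A ∪ B)) ∩ (C ∩ (C Δ (C ∖ A)))) = {6,9,12}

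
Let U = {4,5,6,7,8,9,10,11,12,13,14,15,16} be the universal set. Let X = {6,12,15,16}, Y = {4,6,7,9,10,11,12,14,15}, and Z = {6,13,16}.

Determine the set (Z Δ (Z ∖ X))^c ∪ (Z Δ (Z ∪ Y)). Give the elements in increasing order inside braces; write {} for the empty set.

Z ∖ X = {13}
Z Δ (Z ∖ X) = {6,16}
(Z Δ (Z ∖ X))^c = {4,5,7,8,9,10,11,12,13,14,15}
Z ∪ Y = {4,6,7,9,10,11,12,13,14,15,16}
Z Δ (Z ∪ Y) = {4,7,9,10,11,12,14,15}
(Z Δ (Z ∖ X))^c ∪ (Z Δ (Z ∪ Y)) = {4,5,7,8,9,10,11,12,13,14,15}

{4,5,7,8,9,10,11,12,13,14,15}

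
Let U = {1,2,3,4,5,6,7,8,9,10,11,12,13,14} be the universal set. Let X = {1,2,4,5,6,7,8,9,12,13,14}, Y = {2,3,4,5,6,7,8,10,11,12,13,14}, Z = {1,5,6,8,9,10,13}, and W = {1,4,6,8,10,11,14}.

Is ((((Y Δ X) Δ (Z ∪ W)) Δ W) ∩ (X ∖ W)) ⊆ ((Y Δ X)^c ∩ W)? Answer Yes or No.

Y Δ X = {1,3,9,10,11}
Z ∪ W = {1,4,5,6,8,9,10,11,13,14}
(Y Δ X) Δ (Z ∪ W) = {3,4,5,6,8,13,14}
((Y Δ X) Δ (Z ∪ W)) Δ W = {1,3,5,10,11,13}
X ∖ W = {2,5,7,9,12,13}
(((Y Δ X) Δ (Z ∪ W)) Δ W) ∩ (X ∖ W) = {5,13}
(Y Δ X)^c = {2,4,5,6,7,8,12,13,14}
(Y Δ X)^c ∩ W = {4,6,8,14}
5 ∈ (((Y Δ X) Δ (Z ∪ W)) Δ W) ∩ (X ∖ W) but 5 ∉ (Y Δ X)^c ∩ W, so the inclusion fails.

No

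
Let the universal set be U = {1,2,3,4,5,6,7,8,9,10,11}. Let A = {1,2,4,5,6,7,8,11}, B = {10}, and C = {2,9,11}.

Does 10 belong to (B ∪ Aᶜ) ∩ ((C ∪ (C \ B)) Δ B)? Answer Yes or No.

Yes

10 ∉ A, so 10 ∈ Aᶜ
10 ∈ B and 10 ∈ Aᶜ, so 10 ∈ B ∪ Aᶜ
10 ∉ C and 10 ∈ B, so 10 ∉ C \ B
10 ∉ C and 10 ∉ (C \ B), so 10 ∉ C ∪ (C \ B)
10 ∉ (C ∪ (C \ B)) and 10 ∈ B, so 10 ∈ (C ∪ (C \ B)) Δ B
10 ∈ (B ∪ Aᶜ) and 10 ∈ ((C ∪ (C \ B)) Δ B), so 10 ∈ (B ∪ Aᶜ) ∩ ((C ∪ (C \ B)) Δ B)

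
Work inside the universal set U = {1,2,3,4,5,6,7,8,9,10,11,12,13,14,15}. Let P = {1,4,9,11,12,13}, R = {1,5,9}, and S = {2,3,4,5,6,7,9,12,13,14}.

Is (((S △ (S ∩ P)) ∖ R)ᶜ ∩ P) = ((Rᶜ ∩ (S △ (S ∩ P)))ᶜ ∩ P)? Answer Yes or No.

Yes

S ∩ P = {4,9,12,13}
S △ (S ∩ P) = {2,3,5,6,7,14}
(S △ (S ∩ P)) ∖ R = {2,3,6,7,14}
((S △ (S ∩ P)) ∖ R)ᶜ = {1,4,5,8,9,10,11,12,13,15}
((S △ (S ∩ P)) ∖ R)ᶜ ∩ P = {1,4,9,11,12,13}
Rᶜ = {2,3,4,6,7,8,10,11,12,13,14,15}
Rᶜ ∩ (S △ (S ∩ P)) = {2,3,6,7,14}
(Rᶜ ∩ (S △ (S ∩ P)))ᶜ = {1,4,5,8,9,10,11,12,13,15}
(Rᶜ ∩ (S △ (S ∩ P)))ᶜ ∩ P = {1,4,9,11,12,13}
Both equal {1,4,9,11,12,13}, so ((S △ (S ∩ P)) ∖ R)ᶜ ∩ P = (Rᶜ ∩ (S △ (S ∩ P)))ᶜ ∩ P.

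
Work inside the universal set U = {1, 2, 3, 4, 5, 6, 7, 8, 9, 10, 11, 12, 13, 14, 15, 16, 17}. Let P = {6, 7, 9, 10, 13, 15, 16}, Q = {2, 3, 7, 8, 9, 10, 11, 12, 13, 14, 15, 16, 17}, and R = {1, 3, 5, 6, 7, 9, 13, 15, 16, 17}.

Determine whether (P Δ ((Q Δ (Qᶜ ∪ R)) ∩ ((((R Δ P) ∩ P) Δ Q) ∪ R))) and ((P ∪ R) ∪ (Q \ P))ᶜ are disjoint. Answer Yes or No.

Yes

Qᶜ = {1, 4, 5, 6}
Qᶜ ∪ R = {1, 3, 4, 5, 6, 7, 9, 13, 15, 16, 17}
Q Δ (Qᶜ ∪ R) = {1, 2, 4, 5, 6, 8, 10, 11, 12, 14}
R Δ P = {1, 3, 5, 10, 17}
(R Δ P) ∩ P = {10}
((R Δ P) ∩ P) Δ Q = {2, 3, 7, 8, 9, 11, 12, 13, 14, 15, 16, 17}
(((R Δ P) ∩ P) Δ Q) ∪ R = {1, 2, 3, 5, 6, 7, 8, 9, 11, 12, 13, 14, 15, 16, 17}
(Q Δ (Qᶜ ∪ R)) ∩ ((((R Δ P) ∩ P) Δ Q) ∪ R) = {1, 2, 5, 6, 8, 11, 12, 14}
P Δ ((Q Δ (Qᶜ ∪ R)) ∩ ((((R Δ P) ∩ P) Δ Q) ∪ R)) = {1, 2, 5, 7, 8, 9, 10, 11, 12, 13, 14, 15, 16}
P ∪ R = {1, 3, 5, 6, 7, 9, 10, 13, 15, 16, 17}
Q \ P = {2, 3, 8, 11, 12, 14, 17}
(P ∪ R) ∪ (Q \ P) = {1, 2, 3, 5, 6, 7, 8, 9, 10, 11, 12, 13, 14, 15, 16, 17}
((P ∪ R) ∪ (Q \ P))ᶜ = {4}
{1, 2, 5, 7, 8, 9, 10, 11, 12, 13, 14, 15, 16} and {4} share no elements.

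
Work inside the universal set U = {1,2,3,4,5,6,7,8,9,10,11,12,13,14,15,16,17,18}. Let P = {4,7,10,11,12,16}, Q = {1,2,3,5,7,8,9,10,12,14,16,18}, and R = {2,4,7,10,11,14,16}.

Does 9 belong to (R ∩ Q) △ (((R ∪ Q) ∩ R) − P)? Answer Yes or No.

No

9 ∉ R and 9 ∈ Q, so 9 ∉ R ∩ Q
9 ∉ R and 9 ∈ Q, so 9 ∈ R ∪ Q
9 ∈ (R ∪ Q) and 9 ∉ R, so 9 ∉ (R ∪ Q) ∩ R
9 ∉ ((R ∪ Q) ∩ R) and 9 ∉ P, so 9 ∉ ((R ∪ Q) ∩ R) − P
9 ∉ (R ∩ Q) and 9 ∉ (((R ∪ Q) ∩ R) − P), so 9 ∉ (R ∩ Q) △ (((R ∪ Q) ∩ R) − P)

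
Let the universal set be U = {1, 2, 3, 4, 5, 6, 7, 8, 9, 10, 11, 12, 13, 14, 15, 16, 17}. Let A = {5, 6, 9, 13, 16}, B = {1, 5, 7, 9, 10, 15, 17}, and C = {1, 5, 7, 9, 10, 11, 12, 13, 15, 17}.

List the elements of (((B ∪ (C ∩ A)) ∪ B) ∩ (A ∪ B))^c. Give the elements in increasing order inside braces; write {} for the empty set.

{2, 3, 4, 6, 8, 11, 12, 14, 16}

C ∩ A = {5, 9, 13}
B ∪ (C ∩ A) = {1, 5, 7, 9, 10, 13, 15, 17}
(B ∪ (C ∩ A)) ∪ B = {1, 5, 7, 9, 10, 13, 15, 17}
A ∪ B = {1, 5, 6, 7, 9, 10, 13, 15, 16, 17}
((B ∪ (C ∩ A)) ∪ B) ∩ (A ∪ B) = {1, 5, 7, 9, 10, 13, 15, 17}
(((B ∪ (C ∩ A)) ∪ B) ∩ (A ∪ B))^c = {2, 3, 4, 6, 8, 11, 12, 14, 16}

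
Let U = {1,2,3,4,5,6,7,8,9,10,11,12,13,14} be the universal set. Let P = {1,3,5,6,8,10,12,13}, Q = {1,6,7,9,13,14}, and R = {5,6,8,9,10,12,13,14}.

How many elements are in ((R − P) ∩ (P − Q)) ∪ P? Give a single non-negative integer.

R − P = {9,14}
P − Q = {3,5,8,10,12}
(R − P) ∩ (P − Q) = {}
((R − P) ∩ (P − Q)) ∪ P = {1,3,5,6,8,10,12,13}
|((R − P) ∩ (P − Q)) ∪ P| = 8

8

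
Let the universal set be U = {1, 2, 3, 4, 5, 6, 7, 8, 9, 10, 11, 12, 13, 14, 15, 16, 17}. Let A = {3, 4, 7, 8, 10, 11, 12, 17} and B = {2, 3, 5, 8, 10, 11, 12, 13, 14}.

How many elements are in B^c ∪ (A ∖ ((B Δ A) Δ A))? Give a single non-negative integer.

B^c = {1, 4, 6, 7, 9, 15, 16, 17}
B Δ A = {2, 4, 5, 7, 13, 14, 17}
(B Δ A) Δ A = {2, 3, 5, 8, 10, 11, 12, 13, 14}
A ∖ ((B Δ A) Δ A) = {4, 7, 17}
B^c ∪ (A ∖ ((B Δ A) Δ A)) = {1, 4, 6, 7, 9, 15, 16, 17}
|B^c ∪ (A ∖ ((B Δ A) Δ A))| = 8

8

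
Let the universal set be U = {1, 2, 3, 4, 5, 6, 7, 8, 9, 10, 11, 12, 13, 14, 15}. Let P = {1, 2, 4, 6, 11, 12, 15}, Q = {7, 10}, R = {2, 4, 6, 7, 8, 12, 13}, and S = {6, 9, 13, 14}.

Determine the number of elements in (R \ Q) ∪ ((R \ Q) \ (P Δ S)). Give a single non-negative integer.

R \ Q = {2, 4, 6, 8, 12, 13}
P Δ S = {1, 2, 4, 9, 11, 12, 13, 14, 15}
(R \ Q) \ (P Δ S) = {6, 8}
(R \ Q) ∪ ((R \ Q) \ (P Δ S)) = {2, 4, 6, 8, 12, 13}
|(R \ Q) ∪ ((R \ Q) \ (P Δ S))| = 6

6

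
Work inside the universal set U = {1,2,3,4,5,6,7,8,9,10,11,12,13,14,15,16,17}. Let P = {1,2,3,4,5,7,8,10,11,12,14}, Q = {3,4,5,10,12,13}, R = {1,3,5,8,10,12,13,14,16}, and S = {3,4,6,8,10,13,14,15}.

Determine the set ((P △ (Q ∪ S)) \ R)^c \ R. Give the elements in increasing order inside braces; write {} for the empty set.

{4,9,17}

Q ∪ S = {3,4,5,6,8,10,12,13,14,15}
P △ (Q ∪ S) = {1,2,6,7,11,13,15}
(P △ (Q ∪ S)) \ R = {2,6,7,11,15}
((P △ (Q ∪ S)) \ R)^c = {1,3,4,5,8,9,10,12,13,14,16,17}
((P △ (Q ∪ S)) \ R)^c \ R = {4,9,17}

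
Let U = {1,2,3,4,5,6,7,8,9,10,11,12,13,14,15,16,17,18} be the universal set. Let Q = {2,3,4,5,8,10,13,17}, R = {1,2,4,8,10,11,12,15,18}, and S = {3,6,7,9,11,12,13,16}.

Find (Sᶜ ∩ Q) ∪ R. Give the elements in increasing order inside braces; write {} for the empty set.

{1,2,4,5,8,10,11,12,15,17,18}

Sᶜ = {1,2,4,5,8,10,14,15,17,18}
Sᶜ ∩ Q = {2,4,5,8,10,17}
(Sᶜ ∩ Q) ∪ R = {1,2,4,5,8,10,11,12,15,17,18}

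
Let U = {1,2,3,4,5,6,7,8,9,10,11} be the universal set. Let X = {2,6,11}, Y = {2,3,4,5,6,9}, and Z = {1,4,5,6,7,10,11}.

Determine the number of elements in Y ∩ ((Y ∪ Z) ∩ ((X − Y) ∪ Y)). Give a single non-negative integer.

6

Y ∪ Z = {1,2,3,4,5,6,7,9,10,11}
X − Y = {11}
(X − Y) ∪ Y = {2,3,4,5,6,9,11}
(Y ∪ Z) ∩ ((X − Y) ∪ Y) = {2,3,4,5,6,9,11}
Y ∩ ((Y ∪ Z) ∩ ((X − Y) ∪ Y)) = {2,3,4,5,6,9}
|Y ∩ ((Y ∪ Z) ∩ ((X − Y) ∪ Y))| = 6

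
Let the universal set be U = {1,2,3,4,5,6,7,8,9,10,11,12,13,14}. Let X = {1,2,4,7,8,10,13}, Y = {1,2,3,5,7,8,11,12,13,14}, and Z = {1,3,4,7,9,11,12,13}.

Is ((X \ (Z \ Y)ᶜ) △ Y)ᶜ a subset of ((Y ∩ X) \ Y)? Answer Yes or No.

No

Z \ Y = {4,9}
(Z \ Y)ᶜ = {1,2,3,5,6,7,8,10,11,12,13,14}
X \ (Z \ Y)ᶜ = {4}
(X \ (Z \ Y)ᶜ) △ Y = {1,2,3,4,5,7,8,11,12,13,14}
((X \ (Z \ Y)ᶜ) △ Y)ᶜ = {6,9,10}
Y ∩ X = {1,2,7,8,13}
(Y ∩ X) \ Y = {}
6 ∈ ((X \ (Z \ Y)ᶜ) △ Y)ᶜ but 6 ∉ (Y ∩ X) \ Y, so the inclusion fails.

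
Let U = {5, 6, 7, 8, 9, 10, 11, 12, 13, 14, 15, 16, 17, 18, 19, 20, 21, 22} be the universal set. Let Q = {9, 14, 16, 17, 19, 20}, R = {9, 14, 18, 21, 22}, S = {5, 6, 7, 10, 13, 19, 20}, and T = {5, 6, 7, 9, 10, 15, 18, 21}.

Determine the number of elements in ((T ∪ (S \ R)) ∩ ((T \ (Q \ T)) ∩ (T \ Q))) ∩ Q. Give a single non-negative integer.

S \ R = {5, 6, 7, 10, 13, 19, 20}
T ∪ (S \ R) = {5, 6, 7, 9, 10, 13, 15, 18, 19, 20, 21}
Q \ T = {14, 16, 17, 19, 20}
T \ (Q \ T) = {5, 6, 7, 9, 10, 15, 18, 21}
T \ Q = {5, 6, 7, 10, 15, 18, 21}
(T \ (Q \ T)) ∩ (T \ Q) = {5, 6, 7, 10, 15, 18, 21}
(T ∪ (S \ R)) ∩ ((T \ (Q \ T)) ∩ (T \ Q)) = {5, 6, 7, 10, 15, 18, 21}
((T ∪ (S \ R)) ∩ ((T \ (Q \ T)) ∩ (T \ Q))) ∩ Q = {}
|((T ∪ (S \ R)) ∩ ((T \ (Q \ T)) ∩ (T \ Q))) ∩ Q| = 0

0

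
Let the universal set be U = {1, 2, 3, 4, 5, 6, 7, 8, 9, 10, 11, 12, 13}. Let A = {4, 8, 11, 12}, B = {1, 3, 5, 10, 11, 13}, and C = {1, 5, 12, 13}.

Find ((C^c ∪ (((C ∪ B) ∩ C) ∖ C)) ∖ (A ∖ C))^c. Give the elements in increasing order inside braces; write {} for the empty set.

{1, 4, 5, 8, 11, 12, 13}

C^c = {2, 3, 4, 6, 7, 8, 9, 10, 11}
C ∪ B = {1, 3, 5, 10, 11, 12, 13}
(C ∪ B) ∩ C = {1, 5, 12, 13}
((C ∪ B) ∩ C) ∖ C = {}
C^c ∪ (((C ∪ B) ∩ C) ∖ C) = {2, 3, 4, 6, 7, 8, 9, 10, 11}
A ∖ C = {4, 8, 11}
(C^c ∪ (((C ∪ B) ∩ C) ∖ C)) ∖ (A ∖ C) = {2, 3, 6, 7, 9, 10}
((C^c ∪ (((C ∪ B) ∩ C) ∖ C)) ∖ (A ∖ C))^c = {1, 4, 5, 8, 11, 12, 13}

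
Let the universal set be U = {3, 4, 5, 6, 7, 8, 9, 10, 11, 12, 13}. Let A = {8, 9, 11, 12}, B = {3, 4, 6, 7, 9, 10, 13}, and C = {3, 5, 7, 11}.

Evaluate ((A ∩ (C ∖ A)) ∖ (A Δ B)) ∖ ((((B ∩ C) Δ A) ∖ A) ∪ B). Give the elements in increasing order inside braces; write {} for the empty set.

C ∖ A = {3, 5, 7}
A ∩ (C ∖ A) = {}
A Δ B = {3, 4, 6, 7, 8, 10, 11, 12, 13}
(A ∩ (C ∖ A)) ∖ (A Δ B) = {}
B ∩ C = {3, 7}
(B ∩ C) Δ A = {3, 7, 8, 9, 11, 12}
((B ∩ C) Δ A) ∖ A = {3, 7}
(((B ∩ C) Δ A) ∖ A) ∪ B = {3, 4, 6, 7, 9, 10, 13}
((A ∩ (C ∖ A)) ∖ (A Δ B)) ∖ ((((B ∩ C) Δ A) ∖ A) ∪ B) = {}

{}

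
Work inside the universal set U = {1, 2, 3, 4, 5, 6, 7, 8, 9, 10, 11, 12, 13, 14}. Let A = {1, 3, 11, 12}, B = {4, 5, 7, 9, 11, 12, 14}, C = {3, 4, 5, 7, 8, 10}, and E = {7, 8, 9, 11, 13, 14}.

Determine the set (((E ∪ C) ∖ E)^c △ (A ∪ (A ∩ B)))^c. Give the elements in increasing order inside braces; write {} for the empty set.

{1, 4, 5, 10, 11, 12}

E ∪ C = {3, 4, 5, 7, 8, 9, 10, 11, 13, 14}
(E ∪ C) ∖ E = {3, 4, 5, 10}
((E ∪ C) ∖ E)^c = {1, 2, 6, 7, 8, 9, 11, 12, 13, 14}
A ∩ B = {11, 12}
A ∪ (A ∩ B) = {1, 3, 11, 12}
((E ∪ C) ∖ E)^c △ (A ∪ (A ∩ B)) = {2, 3, 6, 7, 8, 9, 13, 14}
(((E ∪ C) ∖ E)^c △ (A ∪ (A ∩ B)))^c = {1, 4, 5, 10, 11, 12}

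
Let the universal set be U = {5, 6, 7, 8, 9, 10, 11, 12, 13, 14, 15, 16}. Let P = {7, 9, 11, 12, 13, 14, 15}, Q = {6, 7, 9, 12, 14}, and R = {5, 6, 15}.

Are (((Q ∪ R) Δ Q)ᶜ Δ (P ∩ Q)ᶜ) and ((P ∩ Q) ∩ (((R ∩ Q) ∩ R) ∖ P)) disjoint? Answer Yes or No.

Yes

Q ∪ R = {5, 6, 7, 9, 12, 14, 15}
(Q ∪ R) Δ Q = {5, 15}
((Q ∪ R) Δ Q)ᶜ = {6, 7, 8, 9, 10, 11, 12, 13, 14, 16}
P ∩ Q = {7, 9, 12, 14}
(P ∩ Q)ᶜ = {5, 6, 8, 10, 11, 13, 15, 16}
((Q ∪ R) Δ Q)ᶜ Δ (P ∩ Q)ᶜ = {5, 7, 9, 12, 14, 15}
R ∩ Q = {6}
(R ∩ Q) ∩ R = {6}
((R ∩ Q) ∩ R) ∖ P = {6}
(P ∩ Q) ∩ (((R ∩ Q) ∩ R) ∖ P) = {}
{5, 7, 9, 12, 14, 15} and {} share no elements.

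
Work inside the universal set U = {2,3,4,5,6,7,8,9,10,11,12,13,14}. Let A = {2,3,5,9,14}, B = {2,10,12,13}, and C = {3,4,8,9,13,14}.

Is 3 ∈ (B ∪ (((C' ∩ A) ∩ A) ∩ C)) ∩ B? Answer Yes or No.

3 ∈ C, so 3 ∉ C'
3 ∉ C' and 3 ∈ A, so 3 ∉ C' ∩ A
3 ∉ (C' ∩ A) and 3 ∈ A, so 3 ∉ (C' ∩ A) ∩ A
3 ∉ ((C' ∩ A) ∩ A) and 3 ∈ C, so 3 ∉ ((C' ∩ A) ∩ A) ∩ C
3 ∉ B and 3 ∉ (((C' ∩ A) ∩ A) ∩ C), so 3 ∉ B ∪ (((C' ∩ A) ∩ A) ∩ C)
3 ∉ (B ∪ (((C' ∩ A) ∩ A) ∩ C)) and 3 ∉ B, so 3 ∉ (B ∪ (((C' ∩ A) ∩ A) ∩ C)) ∩ B

No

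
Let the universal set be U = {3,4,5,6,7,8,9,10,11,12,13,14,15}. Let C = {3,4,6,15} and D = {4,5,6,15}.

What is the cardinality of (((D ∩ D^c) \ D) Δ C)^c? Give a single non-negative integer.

D^c = {3,7,8,9,10,11,12,13,14}
D ∩ D^c = {}
(D ∩ D^c) \ D = {}
((D ∩ D^c) \ D) Δ C = {3,4,6,15}
(((D ∩ D^c) \ D) Δ C)^c = {5,7,8,9,10,11,12,13,14}
|(((D ∩ D^c) \ D) Δ C)^c| = 9

9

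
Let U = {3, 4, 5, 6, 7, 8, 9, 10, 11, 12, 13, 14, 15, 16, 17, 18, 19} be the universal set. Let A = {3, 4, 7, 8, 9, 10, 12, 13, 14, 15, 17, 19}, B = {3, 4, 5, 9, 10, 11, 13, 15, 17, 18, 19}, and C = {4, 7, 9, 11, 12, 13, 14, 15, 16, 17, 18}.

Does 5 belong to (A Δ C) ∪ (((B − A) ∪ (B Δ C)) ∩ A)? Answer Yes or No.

5 ∉ A and 5 ∉ C, so 5 ∉ A Δ C
5 ∈ B and 5 ∉ A, so 5 ∈ B − A
5 ∈ B and 5 ∉ C, so 5 ∈ B Δ C
5 ∈ (B − A) and 5 ∈ (B Δ C), so 5 ∈ (B − A) ∪ (B Δ C)
5 ∈ ((B − A) ∪ (B Δ C)) and 5 ∉ A, so 5 ∉ ((B − A) ∪ (B Δ C)) ∩ A
5 ∉ (A Δ C) and 5 ∉ (((B − A) ∪ (B Δ C)) ∩ A), so 5 ∉ (A Δ C) ∪ (((B − A) ∪ (B Δ C)) ∩ A)

No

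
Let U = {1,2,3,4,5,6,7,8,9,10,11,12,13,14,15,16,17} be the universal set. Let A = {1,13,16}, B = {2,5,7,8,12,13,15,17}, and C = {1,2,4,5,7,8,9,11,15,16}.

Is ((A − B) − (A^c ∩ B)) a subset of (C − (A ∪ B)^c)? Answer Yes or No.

A − B = {1,16}
A^c = {2,3,4,5,6,7,8,9,10,11,12,14,15,17}
A^c ∩ B = {2,5,7,8,12,15,17}
(A − B) − (A^c ∩ B) = {1,16}
A ∪ B = {1,2,5,7,8,12,13,15,16,17}
(A ∪ B)^c = {3,4,6,9,10,11,14}
C − (A ∪ B)^c = {1,2,5,7,8,15,16}
Every element of {1,16} is in {1,2,5,7,8,15,16}, so (A − B) − (A^c ∩ B) ⊆ C − (A ∪ B)^c.

Yes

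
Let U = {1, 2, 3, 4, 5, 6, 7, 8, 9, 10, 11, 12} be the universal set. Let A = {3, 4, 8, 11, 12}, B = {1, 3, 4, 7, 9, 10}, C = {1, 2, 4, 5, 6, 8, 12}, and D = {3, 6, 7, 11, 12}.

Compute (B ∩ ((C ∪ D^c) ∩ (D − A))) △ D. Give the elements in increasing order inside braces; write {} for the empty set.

D^c = {1, 2, 4, 5, 8, 9, 10}
C ∪ D^c = {1, 2, 4, 5, 6, 8, 9, 10, 12}
D − A = {6, 7}
(C ∪ D^c) ∩ (D − A) = {6}
B ∩ ((C ∪ D^c) ∩ (D − A)) = {}
(B ∩ ((C ∪ D^c) ∩ (D − A))) △ D = {3, 6, 7, 11, 12}

{3, 6, 7, 11, 12}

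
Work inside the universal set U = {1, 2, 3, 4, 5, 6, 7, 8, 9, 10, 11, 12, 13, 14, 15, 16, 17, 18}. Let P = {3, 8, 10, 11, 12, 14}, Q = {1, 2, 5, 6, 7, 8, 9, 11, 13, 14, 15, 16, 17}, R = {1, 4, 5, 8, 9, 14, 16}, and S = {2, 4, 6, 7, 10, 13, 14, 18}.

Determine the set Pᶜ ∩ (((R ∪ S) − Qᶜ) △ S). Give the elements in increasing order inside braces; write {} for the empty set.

Pᶜ = {1, 2, 4, 5, 6, 7, 9, 13, 15, 16, 17, 18}
R ∪ S = {1, 2, 4, 5, 6, 7, 8, 9, 10, 13, 14, 16, 18}
Qᶜ = {3, 4, 10, 12, 18}
(R ∪ S) − Qᶜ = {1, 2, 5, 6, 7, 8, 9, 13, 14, 16}
((R ∪ S) − Qᶜ) △ S = {1, 4, 5, 8, 9, 10, 16, 18}
Pᶜ ∩ (((R ∪ S) − Qᶜ) △ S) = {1, 4, 5, 9, 16, 18}

{1, 4, 5, 9, 16, 18}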